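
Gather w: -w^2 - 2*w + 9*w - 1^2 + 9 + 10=-w^2 + 7*w + 18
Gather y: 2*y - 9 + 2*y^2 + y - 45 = 2*y^2 + 3*y - 54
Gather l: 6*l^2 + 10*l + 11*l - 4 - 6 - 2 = 6*l^2 + 21*l - 12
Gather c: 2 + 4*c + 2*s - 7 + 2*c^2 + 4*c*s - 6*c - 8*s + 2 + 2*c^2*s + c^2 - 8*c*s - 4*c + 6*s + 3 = c^2*(2*s + 3) + c*(-4*s - 6)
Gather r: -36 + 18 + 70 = 52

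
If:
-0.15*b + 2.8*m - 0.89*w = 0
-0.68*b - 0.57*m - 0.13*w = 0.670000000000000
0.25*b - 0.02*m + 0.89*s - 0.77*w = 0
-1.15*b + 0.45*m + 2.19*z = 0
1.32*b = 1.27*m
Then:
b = -0.40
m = -0.42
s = -0.97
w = -1.24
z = -0.12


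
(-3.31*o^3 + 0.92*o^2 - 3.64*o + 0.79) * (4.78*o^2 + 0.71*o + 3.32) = -15.8218*o^5 + 2.0475*o^4 - 27.7352*o^3 + 4.2462*o^2 - 11.5239*o + 2.6228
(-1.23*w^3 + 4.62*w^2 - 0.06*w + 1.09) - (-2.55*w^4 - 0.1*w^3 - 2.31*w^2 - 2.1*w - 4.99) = 2.55*w^4 - 1.13*w^3 + 6.93*w^2 + 2.04*w + 6.08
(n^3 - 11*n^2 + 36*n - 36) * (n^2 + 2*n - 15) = n^5 - 9*n^4 - n^3 + 201*n^2 - 612*n + 540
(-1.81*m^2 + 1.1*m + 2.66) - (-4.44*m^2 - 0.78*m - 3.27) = 2.63*m^2 + 1.88*m + 5.93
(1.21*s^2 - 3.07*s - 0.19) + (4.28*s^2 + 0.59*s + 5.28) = 5.49*s^2 - 2.48*s + 5.09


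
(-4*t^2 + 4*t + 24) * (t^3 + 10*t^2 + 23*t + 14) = -4*t^5 - 36*t^4 - 28*t^3 + 276*t^2 + 608*t + 336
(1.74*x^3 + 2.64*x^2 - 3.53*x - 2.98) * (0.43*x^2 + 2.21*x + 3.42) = 0.7482*x^5 + 4.9806*x^4 + 10.2673*x^3 - 0.0538999999999989*x^2 - 18.6584*x - 10.1916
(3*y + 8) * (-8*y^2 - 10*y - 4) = -24*y^3 - 94*y^2 - 92*y - 32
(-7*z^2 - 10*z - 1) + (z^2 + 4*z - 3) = -6*z^2 - 6*z - 4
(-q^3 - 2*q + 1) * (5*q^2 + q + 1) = -5*q^5 - q^4 - 11*q^3 + 3*q^2 - q + 1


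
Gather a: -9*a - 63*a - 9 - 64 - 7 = -72*a - 80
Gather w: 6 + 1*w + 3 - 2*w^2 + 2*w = -2*w^2 + 3*w + 9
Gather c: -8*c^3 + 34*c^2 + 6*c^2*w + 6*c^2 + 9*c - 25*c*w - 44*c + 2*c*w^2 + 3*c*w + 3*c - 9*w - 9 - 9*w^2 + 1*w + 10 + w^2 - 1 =-8*c^3 + c^2*(6*w + 40) + c*(2*w^2 - 22*w - 32) - 8*w^2 - 8*w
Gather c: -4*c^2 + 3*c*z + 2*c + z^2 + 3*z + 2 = -4*c^2 + c*(3*z + 2) + z^2 + 3*z + 2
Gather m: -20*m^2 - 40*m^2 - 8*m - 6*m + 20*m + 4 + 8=-60*m^2 + 6*m + 12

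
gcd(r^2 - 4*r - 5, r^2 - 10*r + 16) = 1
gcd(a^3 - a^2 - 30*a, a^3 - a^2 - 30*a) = a^3 - a^2 - 30*a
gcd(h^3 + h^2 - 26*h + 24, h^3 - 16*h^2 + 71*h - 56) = h - 1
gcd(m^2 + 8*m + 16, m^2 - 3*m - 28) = m + 4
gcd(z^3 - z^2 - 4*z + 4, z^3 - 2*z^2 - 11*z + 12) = z - 1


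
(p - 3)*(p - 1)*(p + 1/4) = p^3 - 15*p^2/4 + 2*p + 3/4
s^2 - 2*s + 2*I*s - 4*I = (s - 2)*(s + 2*I)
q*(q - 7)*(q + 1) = q^3 - 6*q^2 - 7*q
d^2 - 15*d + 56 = (d - 8)*(d - 7)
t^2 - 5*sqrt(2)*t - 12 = (t - 6*sqrt(2))*(t + sqrt(2))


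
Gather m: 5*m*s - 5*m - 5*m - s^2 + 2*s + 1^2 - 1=m*(5*s - 10) - s^2 + 2*s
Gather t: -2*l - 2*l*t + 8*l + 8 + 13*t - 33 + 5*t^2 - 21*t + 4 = 6*l + 5*t^2 + t*(-2*l - 8) - 21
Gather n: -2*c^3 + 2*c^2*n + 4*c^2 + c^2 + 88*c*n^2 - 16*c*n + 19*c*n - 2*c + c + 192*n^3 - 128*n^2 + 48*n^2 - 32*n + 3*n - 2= -2*c^3 + 5*c^2 - c + 192*n^3 + n^2*(88*c - 80) + n*(2*c^2 + 3*c - 29) - 2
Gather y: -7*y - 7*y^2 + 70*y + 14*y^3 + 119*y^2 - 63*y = 14*y^3 + 112*y^2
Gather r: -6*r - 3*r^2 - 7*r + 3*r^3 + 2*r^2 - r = 3*r^3 - r^2 - 14*r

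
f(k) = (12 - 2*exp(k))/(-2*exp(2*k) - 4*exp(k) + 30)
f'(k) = (12 - 2*exp(k))*(4*exp(2*k) + 4*exp(k))/(-2*exp(2*k) - 4*exp(k) + 30)^2 - 2*exp(k)/(-2*exp(2*k) - 4*exp(k) + 30)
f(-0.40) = 0.40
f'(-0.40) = 0.02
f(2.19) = 0.04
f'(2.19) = 0.03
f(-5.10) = 0.40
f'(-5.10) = -0.00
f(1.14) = -2.79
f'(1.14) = 72.90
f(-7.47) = 0.40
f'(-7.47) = -0.00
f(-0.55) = 0.40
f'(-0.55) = 0.01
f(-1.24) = 0.40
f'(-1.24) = 0.00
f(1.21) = -0.90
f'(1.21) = 10.00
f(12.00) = 0.00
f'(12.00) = 0.00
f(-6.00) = 0.40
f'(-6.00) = 0.00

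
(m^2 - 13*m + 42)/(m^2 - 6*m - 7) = (m - 6)/(m + 1)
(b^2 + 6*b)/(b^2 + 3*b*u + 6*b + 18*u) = b/(b + 3*u)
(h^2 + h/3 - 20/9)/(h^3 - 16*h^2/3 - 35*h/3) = (h - 4/3)/(h*(h - 7))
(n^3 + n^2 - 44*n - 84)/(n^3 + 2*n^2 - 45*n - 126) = (n + 2)/(n + 3)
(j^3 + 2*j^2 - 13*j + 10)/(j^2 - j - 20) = (-j^3 - 2*j^2 + 13*j - 10)/(-j^2 + j + 20)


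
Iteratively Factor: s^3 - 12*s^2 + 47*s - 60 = (s - 3)*(s^2 - 9*s + 20) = (s - 5)*(s - 3)*(s - 4)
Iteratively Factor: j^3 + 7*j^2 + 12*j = (j + 3)*(j^2 + 4*j) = j*(j + 3)*(j + 4)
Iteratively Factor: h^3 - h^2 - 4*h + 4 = (h - 2)*(h^2 + h - 2) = (h - 2)*(h - 1)*(h + 2)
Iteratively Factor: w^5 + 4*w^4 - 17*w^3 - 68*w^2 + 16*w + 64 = (w - 4)*(w^4 + 8*w^3 + 15*w^2 - 8*w - 16) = (w - 4)*(w + 4)*(w^3 + 4*w^2 - w - 4) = (w - 4)*(w + 1)*(w + 4)*(w^2 + 3*w - 4) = (w - 4)*(w - 1)*(w + 1)*(w + 4)*(w + 4)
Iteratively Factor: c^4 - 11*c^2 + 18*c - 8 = (c - 1)*(c^3 + c^2 - 10*c + 8) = (c - 2)*(c - 1)*(c^2 + 3*c - 4) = (c - 2)*(c - 1)^2*(c + 4)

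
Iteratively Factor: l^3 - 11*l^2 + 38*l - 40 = (l - 2)*(l^2 - 9*l + 20) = (l - 5)*(l - 2)*(l - 4)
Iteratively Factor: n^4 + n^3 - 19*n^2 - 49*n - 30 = (n + 1)*(n^3 - 19*n - 30) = (n + 1)*(n + 2)*(n^2 - 2*n - 15) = (n + 1)*(n + 2)*(n + 3)*(n - 5)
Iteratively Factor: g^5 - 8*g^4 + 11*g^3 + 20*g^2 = (g + 1)*(g^4 - 9*g^3 + 20*g^2) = g*(g + 1)*(g^3 - 9*g^2 + 20*g) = g*(g - 4)*(g + 1)*(g^2 - 5*g) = g^2*(g - 4)*(g + 1)*(g - 5)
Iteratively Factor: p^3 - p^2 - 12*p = (p + 3)*(p^2 - 4*p) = (p - 4)*(p + 3)*(p)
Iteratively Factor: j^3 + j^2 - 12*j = (j - 3)*(j^2 + 4*j) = (j - 3)*(j + 4)*(j)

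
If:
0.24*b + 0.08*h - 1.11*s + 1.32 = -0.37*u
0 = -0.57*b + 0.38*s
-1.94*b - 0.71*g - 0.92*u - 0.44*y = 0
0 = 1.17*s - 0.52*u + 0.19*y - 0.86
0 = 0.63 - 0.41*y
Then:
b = 0.296296296296296*u + 0.32367451879647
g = -2.10537297861242*u - 1.8366565175222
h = 0.652777777777778*u - 10.7345476339379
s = 0.444444444444444*u + 0.485511778194705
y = 1.54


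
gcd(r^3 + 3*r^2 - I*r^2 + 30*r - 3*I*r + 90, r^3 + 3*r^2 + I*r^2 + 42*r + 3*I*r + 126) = r^2 + r*(3 - 6*I) - 18*I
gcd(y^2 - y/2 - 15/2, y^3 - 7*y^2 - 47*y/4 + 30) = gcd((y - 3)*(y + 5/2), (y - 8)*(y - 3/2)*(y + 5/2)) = y + 5/2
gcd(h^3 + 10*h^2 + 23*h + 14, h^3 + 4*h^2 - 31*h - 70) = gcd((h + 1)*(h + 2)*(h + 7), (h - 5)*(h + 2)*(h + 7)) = h^2 + 9*h + 14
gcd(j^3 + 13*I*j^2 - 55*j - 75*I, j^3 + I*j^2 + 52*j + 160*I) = j + 5*I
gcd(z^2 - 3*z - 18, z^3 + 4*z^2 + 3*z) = z + 3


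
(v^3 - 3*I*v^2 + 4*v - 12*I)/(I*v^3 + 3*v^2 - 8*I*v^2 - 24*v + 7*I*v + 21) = I*(-v^2 - 4)/(v^2 - 8*v + 7)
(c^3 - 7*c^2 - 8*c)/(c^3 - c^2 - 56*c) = (c + 1)/(c + 7)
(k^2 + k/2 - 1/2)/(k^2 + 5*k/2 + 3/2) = (2*k - 1)/(2*k + 3)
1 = 1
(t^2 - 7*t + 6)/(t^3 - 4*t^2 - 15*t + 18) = 1/(t + 3)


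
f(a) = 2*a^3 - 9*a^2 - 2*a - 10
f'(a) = 6*a^2 - 18*a - 2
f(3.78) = -38.14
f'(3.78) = 15.69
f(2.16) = -36.16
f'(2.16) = -12.89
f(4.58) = -15.80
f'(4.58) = 41.42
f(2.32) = -38.11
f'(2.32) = -11.47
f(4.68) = -11.48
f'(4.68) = 45.17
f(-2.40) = -84.69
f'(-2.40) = 75.76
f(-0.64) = -12.93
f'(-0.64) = 11.98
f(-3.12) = -152.11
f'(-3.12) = 112.57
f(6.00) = 86.00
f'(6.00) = 106.00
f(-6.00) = -754.00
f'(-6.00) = 322.00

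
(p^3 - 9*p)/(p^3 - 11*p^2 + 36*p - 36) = p*(p + 3)/(p^2 - 8*p + 12)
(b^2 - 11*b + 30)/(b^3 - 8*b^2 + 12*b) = (b - 5)/(b*(b - 2))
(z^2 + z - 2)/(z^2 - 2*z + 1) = (z + 2)/(z - 1)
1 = 1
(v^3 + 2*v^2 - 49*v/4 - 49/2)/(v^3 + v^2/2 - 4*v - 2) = (4*v^2 - 49)/(2*(2*v^2 - 3*v - 2))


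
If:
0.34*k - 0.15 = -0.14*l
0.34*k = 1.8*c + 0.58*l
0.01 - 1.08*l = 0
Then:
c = 0.08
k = 0.44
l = 0.01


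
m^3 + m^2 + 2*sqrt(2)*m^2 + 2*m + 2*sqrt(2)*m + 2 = (m + 1)*(m + sqrt(2))^2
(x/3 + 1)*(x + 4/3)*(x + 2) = x^3/3 + 19*x^2/9 + 38*x/9 + 8/3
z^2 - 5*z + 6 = (z - 3)*(z - 2)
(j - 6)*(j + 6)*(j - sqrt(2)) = j^3 - sqrt(2)*j^2 - 36*j + 36*sqrt(2)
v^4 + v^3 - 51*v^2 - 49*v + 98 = (v - 7)*(v - 1)*(v + 2)*(v + 7)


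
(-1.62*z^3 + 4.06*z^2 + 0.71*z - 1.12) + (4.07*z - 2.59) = -1.62*z^3 + 4.06*z^2 + 4.78*z - 3.71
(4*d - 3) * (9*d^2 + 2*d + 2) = 36*d^3 - 19*d^2 + 2*d - 6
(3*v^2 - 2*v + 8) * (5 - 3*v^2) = -9*v^4 + 6*v^3 - 9*v^2 - 10*v + 40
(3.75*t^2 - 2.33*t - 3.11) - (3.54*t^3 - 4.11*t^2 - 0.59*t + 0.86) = -3.54*t^3 + 7.86*t^2 - 1.74*t - 3.97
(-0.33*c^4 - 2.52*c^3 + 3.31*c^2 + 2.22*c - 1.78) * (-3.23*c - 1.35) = 1.0659*c^5 + 8.5851*c^4 - 7.2893*c^3 - 11.6391*c^2 + 2.7524*c + 2.403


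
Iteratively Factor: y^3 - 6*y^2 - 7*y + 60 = (y - 4)*(y^2 - 2*y - 15) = (y - 5)*(y - 4)*(y + 3)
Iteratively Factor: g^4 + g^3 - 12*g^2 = (g + 4)*(g^3 - 3*g^2) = g*(g + 4)*(g^2 - 3*g) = g^2*(g + 4)*(g - 3)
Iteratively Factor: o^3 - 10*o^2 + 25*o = (o - 5)*(o^2 - 5*o) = o*(o - 5)*(o - 5)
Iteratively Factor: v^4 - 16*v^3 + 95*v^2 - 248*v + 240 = (v - 3)*(v^3 - 13*v^2 + 56*v - 80) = (v - 4)*(v - 3)*(v^2 - 9*v + 20) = (v - 5)*(v - 4)*(v - 3)*(v - 4)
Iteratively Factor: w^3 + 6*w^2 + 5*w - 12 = (w - 1)*(w^2 + 7*w + 12) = (w - 1)*(w + 4)*(w + 3)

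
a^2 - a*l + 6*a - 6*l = (a + 6)*(a - l)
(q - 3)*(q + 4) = q^2 + q - 12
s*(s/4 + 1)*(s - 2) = s^3/4 + s^2/2 - 2*s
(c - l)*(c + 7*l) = c^2 + 6*c*l - 7*l^2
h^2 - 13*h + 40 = (h - 8)*(h - 5)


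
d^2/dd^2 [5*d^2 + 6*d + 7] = 10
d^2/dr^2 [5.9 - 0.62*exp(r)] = -0.62*exp(r)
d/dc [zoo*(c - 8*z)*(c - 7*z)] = zoo*(c + z)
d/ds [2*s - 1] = 2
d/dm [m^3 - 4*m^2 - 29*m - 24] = 3*m^2 - 8*m - 29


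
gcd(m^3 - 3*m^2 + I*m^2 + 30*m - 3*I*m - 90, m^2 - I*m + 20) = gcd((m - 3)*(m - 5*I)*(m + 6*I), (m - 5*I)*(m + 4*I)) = m - 5*I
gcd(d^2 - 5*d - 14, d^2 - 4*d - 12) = d + 2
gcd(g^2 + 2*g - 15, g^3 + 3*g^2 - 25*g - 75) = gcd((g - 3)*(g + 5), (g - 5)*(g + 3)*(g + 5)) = g + 5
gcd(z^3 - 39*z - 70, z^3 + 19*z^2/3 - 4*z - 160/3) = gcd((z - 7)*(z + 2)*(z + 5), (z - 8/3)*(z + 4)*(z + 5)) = z + 5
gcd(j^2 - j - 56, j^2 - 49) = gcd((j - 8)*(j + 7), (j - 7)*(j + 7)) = j + 7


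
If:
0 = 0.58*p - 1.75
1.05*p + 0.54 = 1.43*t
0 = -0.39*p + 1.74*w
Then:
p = 3.02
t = 2.59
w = 0.68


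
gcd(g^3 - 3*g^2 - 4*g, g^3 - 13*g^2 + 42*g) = g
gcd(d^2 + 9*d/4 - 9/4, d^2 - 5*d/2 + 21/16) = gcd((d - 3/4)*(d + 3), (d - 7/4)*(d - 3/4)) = d - 3/4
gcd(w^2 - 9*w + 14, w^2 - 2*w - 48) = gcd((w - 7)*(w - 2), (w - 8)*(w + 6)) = 1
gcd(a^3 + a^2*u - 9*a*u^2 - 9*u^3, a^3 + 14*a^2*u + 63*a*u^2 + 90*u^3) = a + 3*u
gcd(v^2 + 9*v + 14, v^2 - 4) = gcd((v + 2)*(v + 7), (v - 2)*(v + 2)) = v + 2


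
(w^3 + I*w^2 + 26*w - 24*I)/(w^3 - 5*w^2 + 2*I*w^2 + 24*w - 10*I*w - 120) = (w - I)/(w - 5)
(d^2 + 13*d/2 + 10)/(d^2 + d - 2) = (d^2 + 13*d/2 + 10)/(d^2 + d - 2)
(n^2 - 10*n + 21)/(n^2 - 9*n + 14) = (n - 3)/(n - 2)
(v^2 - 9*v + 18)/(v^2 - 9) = (v - 6)/(v + 3)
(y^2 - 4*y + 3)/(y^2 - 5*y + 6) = (y - 1)/(y - 2)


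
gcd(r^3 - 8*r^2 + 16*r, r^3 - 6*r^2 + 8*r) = r^2 - 4*r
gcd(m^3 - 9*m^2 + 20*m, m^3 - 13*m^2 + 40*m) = m^2 - 5*m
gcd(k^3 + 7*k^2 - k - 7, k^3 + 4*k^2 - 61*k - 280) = k + 7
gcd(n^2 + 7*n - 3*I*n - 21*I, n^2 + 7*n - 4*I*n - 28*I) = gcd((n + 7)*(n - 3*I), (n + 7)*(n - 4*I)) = n + 7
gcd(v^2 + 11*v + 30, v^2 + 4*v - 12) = v + 6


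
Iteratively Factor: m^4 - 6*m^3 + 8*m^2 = (m)*(m^3 - 6*m^2 + 8*m) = m*(m - 2)*(m^2 - 4*m) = m^2*(m - 2)*(m - 4)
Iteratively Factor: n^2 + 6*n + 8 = (n + 2)*(n + 4)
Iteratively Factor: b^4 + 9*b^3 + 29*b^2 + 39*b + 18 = (b + 1)*(b^3 + 8*b^2 + 21*b + 18) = (b + 1)*(b + 3)*(b^2 + 5*b + 6) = (b + 1)*(b + 3)^2*(b + 2)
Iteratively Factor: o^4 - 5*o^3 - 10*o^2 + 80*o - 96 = (o - 3)*(o^3 - 2*o^2 - 16*o + 32) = (o - 3)*(o + 4)*(o^2 - 6*o + 8) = (o - 3)*(o - 2)*(o + 4)*(o - 4)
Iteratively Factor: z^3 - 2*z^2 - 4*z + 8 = (z + 2)*(z^2 - 4*z + 4) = (z - 2)*(z + 2)*(z - 2)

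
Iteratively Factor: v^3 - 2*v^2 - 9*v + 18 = (v + 3)*(v^2 - 5*v + 6) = (v - 3)*(v + 3)*(v - 2)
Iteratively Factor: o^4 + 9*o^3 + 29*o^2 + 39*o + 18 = (o + 1)*(o^3 + 8*o^2 + 21*o + 18) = (o + 1)*(o + 2)*(o^2 + 6*o + 9) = (o + 1)*(o + 2)*(o + 3)*(o + 3)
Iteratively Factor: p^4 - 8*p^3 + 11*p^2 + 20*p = (p - 4)*(p^3 - 4*p^2 - 5*p) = p*(p - 4)*(p^2 - 4*p - 5) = p*(p - 5)*(p - 4)*(p + 1)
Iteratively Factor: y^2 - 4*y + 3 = (y - 1)*(y - 3)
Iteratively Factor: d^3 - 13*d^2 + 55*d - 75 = (d - 5)*(d^2 - 8*d + 15) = (d - 5)*(d - 3)*(d - 5)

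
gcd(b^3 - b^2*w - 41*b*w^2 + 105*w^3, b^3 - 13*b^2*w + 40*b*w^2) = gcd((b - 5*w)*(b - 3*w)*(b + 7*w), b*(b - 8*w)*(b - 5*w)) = -b + 5*w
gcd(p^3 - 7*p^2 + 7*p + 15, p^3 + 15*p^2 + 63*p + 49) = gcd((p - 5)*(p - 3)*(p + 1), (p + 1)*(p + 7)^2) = p + 1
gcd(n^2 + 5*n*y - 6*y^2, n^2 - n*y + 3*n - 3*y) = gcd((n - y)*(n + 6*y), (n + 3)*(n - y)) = -n + y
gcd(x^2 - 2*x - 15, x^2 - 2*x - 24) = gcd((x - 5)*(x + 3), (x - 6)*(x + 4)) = 1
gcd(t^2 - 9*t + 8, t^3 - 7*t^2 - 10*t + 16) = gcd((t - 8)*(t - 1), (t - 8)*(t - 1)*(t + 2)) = t^2 - 9*t + 8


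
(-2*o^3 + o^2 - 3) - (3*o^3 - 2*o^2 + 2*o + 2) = -5*o^3 + 3*o^2 - 2*o - 5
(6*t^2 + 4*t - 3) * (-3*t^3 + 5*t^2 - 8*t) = -18*t^5 + 18*t^4 - 19*t^3 - 47*t^2 + 24*t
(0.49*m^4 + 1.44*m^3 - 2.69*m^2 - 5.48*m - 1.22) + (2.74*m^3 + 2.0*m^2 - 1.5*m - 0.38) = 0.49*m^4 + 4.18*m^3 - 0.69*m^2 - 6.98*m - 1.6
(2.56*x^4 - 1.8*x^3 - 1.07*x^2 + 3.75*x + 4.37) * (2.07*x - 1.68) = 5.2992*x^5 - 8.0268*x^4 + 0.8091*x^3 + 9.5601*x^2 + 2.7459*x - 7.3416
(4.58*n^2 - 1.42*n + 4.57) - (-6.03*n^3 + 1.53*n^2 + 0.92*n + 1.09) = 6.03*n^3 + 3.05*n^2 - 2.34*n + 3.48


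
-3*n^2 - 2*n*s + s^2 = (-3*n + s)*(n + s)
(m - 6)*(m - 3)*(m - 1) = m^3 - 10*m^2 + 27*m - 18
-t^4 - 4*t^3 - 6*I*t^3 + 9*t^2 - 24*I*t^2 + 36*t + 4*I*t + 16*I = (t + 4)*(t + 4*I)*(-I*t + 1)^2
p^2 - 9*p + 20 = (p - 5)*(p - 4)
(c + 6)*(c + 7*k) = c^2 + 7*c*k + 6*c + 42*k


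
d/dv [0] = 0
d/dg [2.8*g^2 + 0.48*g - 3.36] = 5.6*g + 0.48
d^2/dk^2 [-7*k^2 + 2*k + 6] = -14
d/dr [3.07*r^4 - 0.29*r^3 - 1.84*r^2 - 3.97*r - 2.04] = 12.28*r^3 - 0.87*r^2 - 3.68*r - 3.97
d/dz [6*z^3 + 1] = 18*z^2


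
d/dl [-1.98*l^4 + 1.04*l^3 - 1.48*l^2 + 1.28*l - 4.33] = -7.92*l^3 + 3.12*l^2 - 2.96*l + 1.28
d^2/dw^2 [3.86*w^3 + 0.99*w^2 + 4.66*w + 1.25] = 23.16*w + 1.98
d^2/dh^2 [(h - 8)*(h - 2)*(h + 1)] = 6*h - 18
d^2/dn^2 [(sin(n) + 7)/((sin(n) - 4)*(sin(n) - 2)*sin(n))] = (-4*sin(n)^4 - 45*sin(n)^3 + 464*sin(n)^2 - 1120*sin(n) + 392 + 1400/sin(n) - 2016/sin(n)^2 + 896/sin(n)^3)/((sin(n) - 4)^3*(sin(n) - 2)^3)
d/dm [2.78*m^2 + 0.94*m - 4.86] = 5.56*m + 0.94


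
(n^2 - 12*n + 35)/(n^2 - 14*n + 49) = (n - 5)/(n - 7)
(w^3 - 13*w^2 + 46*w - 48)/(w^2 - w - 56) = (w^2 - 5*w + 6)/(w + 7)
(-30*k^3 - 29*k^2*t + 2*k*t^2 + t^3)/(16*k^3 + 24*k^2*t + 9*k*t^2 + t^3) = (-30*k^2 + k*t + t^2)/(16*k^2 + 8*k*t + t^2)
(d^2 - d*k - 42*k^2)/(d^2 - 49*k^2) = (d + 6*k)/(d + 7*k)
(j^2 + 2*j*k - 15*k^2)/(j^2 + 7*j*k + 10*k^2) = (j - 3*k)/(j + 2*k)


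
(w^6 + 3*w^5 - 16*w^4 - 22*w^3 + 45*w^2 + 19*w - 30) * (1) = w^6 + 3*w^5 - 16*w^4 - 22*w^3 + 45*w^2 + 19*w - 30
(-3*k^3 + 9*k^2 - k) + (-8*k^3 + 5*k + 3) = -11*k^3 + 9*k^2 + 4*k + 3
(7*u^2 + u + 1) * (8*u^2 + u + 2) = 56*u^4 + 15*u^3 + 23*u^2 + 3*u + 2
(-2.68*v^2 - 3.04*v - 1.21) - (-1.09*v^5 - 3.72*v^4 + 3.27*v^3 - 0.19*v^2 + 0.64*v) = 1.09*v^5 + 3.72*v^4 - 3.27*v^3 - 2.49*v^2 - 3.68*v - 1.21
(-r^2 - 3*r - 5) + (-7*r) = -r^2 - 10*r - 5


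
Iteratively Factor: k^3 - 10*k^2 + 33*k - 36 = (k - 3)*(k^2 - 7*k + 12) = (k - 4)*(k - 3)*(k - 3)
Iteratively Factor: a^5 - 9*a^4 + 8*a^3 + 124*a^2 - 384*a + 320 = (a - 2)*(a^4 - 7*a^3 - 6*a^2 + 112*a - 160) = (a - 5)*(a - 2)*(a^3 - 2*a^2 - 16*a + 32) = (a - 5)*(a - 2)^2*(a^2 - 16) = (a - 5)*(a - 4)*(a - 2)^2*(a + 4)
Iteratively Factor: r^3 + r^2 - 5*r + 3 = (r - 1)*(r^2 + 2*r - 3) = (r - 1)^2*(r + 3)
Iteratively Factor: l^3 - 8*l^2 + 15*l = (l - 3)*(l^2 - 5*l) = l*(l - 3)*(l - 5)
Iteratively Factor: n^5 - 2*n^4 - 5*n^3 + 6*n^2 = (n)*(n^4 - 2*n^3 - 5*n^2 + 6*n) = n*(n + 2)*(n^3 - 4*n^2 + 3*n) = n^2*(n + 2)*(n^2 - 4*n + 3) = n^2*(n - 3)*(n + 2)*(n - 1)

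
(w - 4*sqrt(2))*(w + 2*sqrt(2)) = w^2 - 2*sqrt(2)*w - 16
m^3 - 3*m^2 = m^2*(m - 3)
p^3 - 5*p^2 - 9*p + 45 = (p - 5)*(p - 3)*(p + 3)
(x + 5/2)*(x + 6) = x^2 + 17*x/2 + 15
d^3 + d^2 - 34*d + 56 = (d - 4)*(d - 2)*(d + 7)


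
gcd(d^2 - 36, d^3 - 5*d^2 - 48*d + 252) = d - 6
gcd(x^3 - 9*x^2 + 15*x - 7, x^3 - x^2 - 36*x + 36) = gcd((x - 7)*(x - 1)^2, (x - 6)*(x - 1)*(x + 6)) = x - 1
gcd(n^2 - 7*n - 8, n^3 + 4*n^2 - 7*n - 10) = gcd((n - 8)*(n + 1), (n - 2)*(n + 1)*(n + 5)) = n + 1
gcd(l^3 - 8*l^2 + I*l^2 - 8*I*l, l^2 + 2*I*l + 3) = 1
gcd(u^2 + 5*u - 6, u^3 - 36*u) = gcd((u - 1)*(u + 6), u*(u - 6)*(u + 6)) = u + 6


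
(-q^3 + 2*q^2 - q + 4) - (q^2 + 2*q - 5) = -q^3 + q^2 - 3*q + 9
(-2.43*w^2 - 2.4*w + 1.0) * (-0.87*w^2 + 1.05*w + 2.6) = 2.1141*w^4 - 0.4635*w^3 - 9.708*w^2 - 5.19*w + 2.6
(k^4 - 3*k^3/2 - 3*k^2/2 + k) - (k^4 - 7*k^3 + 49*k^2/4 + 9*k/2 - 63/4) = 11*k^3/2 - 55*k^2/4 - 7*k/2 + 63/4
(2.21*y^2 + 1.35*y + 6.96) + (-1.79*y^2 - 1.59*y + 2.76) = 0.42*y^2 - 0.24*y + 9.72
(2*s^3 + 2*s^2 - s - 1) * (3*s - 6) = 6*s^4 - 6*s^3 - 15*s^2 + 3*s + 6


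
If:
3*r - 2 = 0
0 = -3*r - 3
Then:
No Solution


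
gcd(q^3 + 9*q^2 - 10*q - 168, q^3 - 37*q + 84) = q^2 + 3*q - 28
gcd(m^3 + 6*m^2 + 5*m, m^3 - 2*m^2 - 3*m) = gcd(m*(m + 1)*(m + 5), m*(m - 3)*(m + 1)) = m^2 + m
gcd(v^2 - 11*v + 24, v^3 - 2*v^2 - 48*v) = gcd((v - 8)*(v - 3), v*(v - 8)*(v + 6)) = v - 8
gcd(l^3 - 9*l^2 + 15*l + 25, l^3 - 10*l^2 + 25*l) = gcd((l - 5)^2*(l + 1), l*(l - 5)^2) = l^2 - 10*l + 25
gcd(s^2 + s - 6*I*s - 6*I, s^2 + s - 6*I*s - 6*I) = s^2 + s*(1 - 6*I) - 6*I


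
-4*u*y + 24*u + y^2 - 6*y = (-4*u + y)*(y - 6)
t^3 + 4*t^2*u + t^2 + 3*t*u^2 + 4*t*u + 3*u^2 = (t + 1)*(t + u)*(t + 3*u)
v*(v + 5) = v^2 + 5*v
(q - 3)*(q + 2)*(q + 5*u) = q^3 + 5*q^2*u - q^2 - 5*q*u - 6*q - 30*u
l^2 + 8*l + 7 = (l + 1)*(l + 7)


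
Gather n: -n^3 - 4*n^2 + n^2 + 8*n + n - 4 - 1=-n^3 - 3*n^2 + 9*n - 5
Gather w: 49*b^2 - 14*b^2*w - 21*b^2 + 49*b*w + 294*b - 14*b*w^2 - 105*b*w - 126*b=28*b^2 - 14*b*w^2 + 168*b + w*(-14*b^2 - 56*b)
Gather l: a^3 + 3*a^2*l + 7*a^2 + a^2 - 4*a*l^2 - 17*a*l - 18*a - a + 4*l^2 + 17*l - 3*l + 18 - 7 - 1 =a^3 + 8*a^2 - 19*a + l^2*(4 - 4*a) + l*(3*a^2 - 17*a + 14) + 10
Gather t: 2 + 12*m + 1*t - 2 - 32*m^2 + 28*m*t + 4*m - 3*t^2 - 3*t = -32*m^2 + 16*m - 3*t^2 + t*(28*m - 2)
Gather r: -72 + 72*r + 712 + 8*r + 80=80*r + 720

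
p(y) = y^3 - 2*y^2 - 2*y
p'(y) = 3*y^2 - 4*y - 2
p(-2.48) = -22.59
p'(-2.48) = 26.37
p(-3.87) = -80.17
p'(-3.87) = 58.41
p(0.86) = -2.56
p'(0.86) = -3.22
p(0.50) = -1.38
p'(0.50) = -3.25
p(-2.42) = -21.05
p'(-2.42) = 25.25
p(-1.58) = -5.78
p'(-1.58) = 11.81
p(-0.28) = 0.38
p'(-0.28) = -0.64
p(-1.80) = -8.71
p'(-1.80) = 14.92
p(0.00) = 0.00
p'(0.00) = -2.00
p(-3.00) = -39.00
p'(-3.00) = 37.00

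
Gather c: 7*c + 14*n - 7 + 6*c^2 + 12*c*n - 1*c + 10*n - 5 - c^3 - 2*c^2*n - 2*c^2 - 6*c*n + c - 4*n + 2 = -c^3 + c^2*(4 - 2*n) + c*(6*n + 7) + 20*n - 10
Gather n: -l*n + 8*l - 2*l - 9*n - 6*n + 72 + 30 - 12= 6*l + n*(-l - 15) + 90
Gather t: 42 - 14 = 28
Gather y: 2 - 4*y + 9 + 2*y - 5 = 6 - 2*y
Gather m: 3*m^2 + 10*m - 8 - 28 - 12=3*m^2 + 10*m - 48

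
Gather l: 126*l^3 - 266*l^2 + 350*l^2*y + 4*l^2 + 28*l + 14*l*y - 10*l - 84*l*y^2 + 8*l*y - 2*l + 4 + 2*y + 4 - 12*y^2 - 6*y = 126*l^3 + l^2*(350*y - 262) + l*(-84*y^2 + 22*y + 16) - 12*y^2 - 4*y + 8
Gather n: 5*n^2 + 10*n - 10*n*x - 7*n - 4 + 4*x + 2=5*n^2 + n*(3 - 10*x) + 4*x - 2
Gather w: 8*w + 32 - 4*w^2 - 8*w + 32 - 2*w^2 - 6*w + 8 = -6*w^2 - 6*w + 72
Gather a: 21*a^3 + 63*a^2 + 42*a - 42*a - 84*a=21*a^3 + 63*a^2 - 84*a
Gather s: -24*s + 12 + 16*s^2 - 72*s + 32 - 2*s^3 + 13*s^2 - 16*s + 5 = -2*s^3 + 29*s^2 - 112*s + 49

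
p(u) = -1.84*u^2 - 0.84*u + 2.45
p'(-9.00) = 32.28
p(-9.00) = -139.03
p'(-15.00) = 54.36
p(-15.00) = -398.95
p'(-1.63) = 5.16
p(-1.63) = -1.07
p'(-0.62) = 1.44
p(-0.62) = 2.26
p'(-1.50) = 4.68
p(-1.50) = -0.43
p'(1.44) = -6.14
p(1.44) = -2.58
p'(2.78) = -11.07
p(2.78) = -14.11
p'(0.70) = -3.42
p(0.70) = 0.96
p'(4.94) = -19.02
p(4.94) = -46.60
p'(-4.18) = 14.54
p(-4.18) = -26.19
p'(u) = -3.68*u - 0.84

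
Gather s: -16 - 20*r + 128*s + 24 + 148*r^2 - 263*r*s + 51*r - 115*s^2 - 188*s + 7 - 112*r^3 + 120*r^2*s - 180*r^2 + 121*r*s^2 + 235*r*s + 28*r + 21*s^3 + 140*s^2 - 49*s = -112*r^3 - 32*r^2 + 59*r + 21*s^3 + s^2*(121*r + 25) + s*(120*r^2 - 28*r - 109) + 15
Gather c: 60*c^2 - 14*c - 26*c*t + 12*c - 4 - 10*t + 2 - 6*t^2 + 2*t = 60*c^2 + c*(-26*t - 2) - 6*t^2 - 8*t - 2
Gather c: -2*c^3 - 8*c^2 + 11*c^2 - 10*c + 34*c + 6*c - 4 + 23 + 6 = -2*c^3 + 3*c^2 + 30*c + 25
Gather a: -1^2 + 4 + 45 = 48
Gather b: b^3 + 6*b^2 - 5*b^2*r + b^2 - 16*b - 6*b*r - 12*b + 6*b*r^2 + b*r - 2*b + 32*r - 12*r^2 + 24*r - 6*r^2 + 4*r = b^3 + b^2*(7 - 5*r) + b*(6*r^2 - 5*r - 30) - 18*r^2 + 60*r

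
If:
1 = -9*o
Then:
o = -1/9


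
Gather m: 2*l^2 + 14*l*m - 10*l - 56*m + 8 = 2*l^2 - 10*l + m*(14*l - 56) + 8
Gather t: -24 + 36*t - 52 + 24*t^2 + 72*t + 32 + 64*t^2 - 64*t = 88*t^2 + 44*t - 44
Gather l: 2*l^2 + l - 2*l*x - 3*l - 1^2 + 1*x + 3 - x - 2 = 2*l^2 + l*(-2*x - 2)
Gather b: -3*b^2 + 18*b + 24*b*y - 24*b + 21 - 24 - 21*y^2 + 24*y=-3*b^2 + b*(24*y - 6) - 21*y^2 + 24*y - 3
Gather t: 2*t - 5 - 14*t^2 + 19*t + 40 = -14*t^2 + 21*t + 35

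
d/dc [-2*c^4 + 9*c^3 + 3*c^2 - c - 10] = -8*c^3 + 27*c^2 + 6*c - 1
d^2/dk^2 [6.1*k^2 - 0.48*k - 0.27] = 12.2000000000000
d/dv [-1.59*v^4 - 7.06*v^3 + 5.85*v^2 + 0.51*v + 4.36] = -6.36*v^3 - 21.18*v^2 + 11.7*v + 0.51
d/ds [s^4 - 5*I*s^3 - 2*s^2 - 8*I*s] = 4*s^3 - 15*I*s^2 - 4*s - 8*I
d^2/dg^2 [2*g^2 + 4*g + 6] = 4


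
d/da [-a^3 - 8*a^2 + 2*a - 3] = -3*a^2 - 16*a + 2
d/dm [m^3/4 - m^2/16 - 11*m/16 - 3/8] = 3*m^2/4 - m/8 - 11/16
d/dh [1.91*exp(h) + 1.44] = 1.91*exp(h)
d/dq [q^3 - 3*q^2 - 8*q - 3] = 3*q^2 - 6*q - 8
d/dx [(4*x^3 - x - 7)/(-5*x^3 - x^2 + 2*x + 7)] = (-4*x^4 + 6*x^3 - 22*x^2 - 14*x + 7)/(25*x^6 + 10*x^5 - 19*x^4 - 74*x^3 - 10*x^2 + 28*x + 49)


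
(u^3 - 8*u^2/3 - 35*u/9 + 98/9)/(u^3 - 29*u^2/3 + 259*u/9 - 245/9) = (u + 2)/(u - 5)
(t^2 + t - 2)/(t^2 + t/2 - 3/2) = 2*(t + 2)/(2*t + 3)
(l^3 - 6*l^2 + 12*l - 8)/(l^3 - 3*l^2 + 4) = (l - 2)/(l + 1)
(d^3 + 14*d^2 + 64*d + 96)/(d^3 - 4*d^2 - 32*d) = (d^2 + 10*d + 24)/(d*(d - 8))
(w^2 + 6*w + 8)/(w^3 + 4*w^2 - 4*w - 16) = 1/(w - 2)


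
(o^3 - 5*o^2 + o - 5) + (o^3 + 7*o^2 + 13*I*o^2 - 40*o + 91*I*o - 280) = 2*o^3 + 2*o^2 + 13*I*o^2 - 39*o + 91*I*o - 285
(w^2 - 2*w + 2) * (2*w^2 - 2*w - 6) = 2*w^4 - 6*w^3 + 2*w^2 + 8*w - 12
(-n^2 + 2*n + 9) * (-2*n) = 2*n^3 - 4*n^2 - 18*n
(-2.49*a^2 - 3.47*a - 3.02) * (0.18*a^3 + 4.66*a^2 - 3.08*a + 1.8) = -0.4482*a^5 - 12.228*a^4 - 9.0446*a^3 - 7.8676*a^2 + 3.0556*a - 5.436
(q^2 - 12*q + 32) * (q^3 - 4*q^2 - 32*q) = q^5 - 16*q^4 + 48*q^3 + 256*q^2 - 1024*q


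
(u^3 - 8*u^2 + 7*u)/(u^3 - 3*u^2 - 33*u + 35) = u/(u + 5)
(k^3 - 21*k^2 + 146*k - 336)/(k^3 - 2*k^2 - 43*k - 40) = (k^2 - 13*k + 42)/(k^2 + 6*k + 5)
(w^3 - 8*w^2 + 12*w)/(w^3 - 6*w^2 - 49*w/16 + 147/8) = 16*w*(w - 2)/(16*w^2 - 49)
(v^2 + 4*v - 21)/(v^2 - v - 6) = (v + 7)/(v + 2)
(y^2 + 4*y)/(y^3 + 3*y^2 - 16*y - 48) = y/(y^2 - y - 12)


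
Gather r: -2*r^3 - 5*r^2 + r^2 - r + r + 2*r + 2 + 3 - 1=-2*r^3 - 4*r^2 + 2*r + 4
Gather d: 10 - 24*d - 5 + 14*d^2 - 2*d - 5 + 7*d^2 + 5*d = 21*d^2 - 21*d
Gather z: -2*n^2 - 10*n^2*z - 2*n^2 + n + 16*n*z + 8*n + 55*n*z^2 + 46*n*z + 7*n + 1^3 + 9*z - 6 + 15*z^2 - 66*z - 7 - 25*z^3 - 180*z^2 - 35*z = -4*n^2 + 16*n - 25*z^3 + z^2*(55*n - 165) + z*(-10*n^2 + 62*n - 92) - 12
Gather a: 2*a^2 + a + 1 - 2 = 2*a^2 + a - 1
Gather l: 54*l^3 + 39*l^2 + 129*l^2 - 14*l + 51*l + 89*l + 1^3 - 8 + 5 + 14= 54*l^3 + 168*l^2 + 126*l + 12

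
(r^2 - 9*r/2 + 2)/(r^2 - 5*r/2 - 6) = (2*r - 1)/(2*r + 3)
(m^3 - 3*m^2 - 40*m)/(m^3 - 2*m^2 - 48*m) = (m + 5)/(m + 6)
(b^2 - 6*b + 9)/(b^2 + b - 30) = (b^2 - 6*b + 9)/(b^2 + b - 30)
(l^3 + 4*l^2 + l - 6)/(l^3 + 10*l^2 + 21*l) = (l^2 + l - 2)/(l*(l + 7))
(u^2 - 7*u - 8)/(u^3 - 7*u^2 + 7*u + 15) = (u - 8)/(u^2 - 8*u + 15)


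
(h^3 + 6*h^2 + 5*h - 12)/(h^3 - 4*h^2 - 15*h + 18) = (h + 4)/(h - 6)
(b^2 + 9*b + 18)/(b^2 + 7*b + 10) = (b^2 + 9*b + 18)/(b^2 + 7*b + 10)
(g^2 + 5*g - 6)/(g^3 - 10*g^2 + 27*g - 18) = (g + 6)/(g^2 - 9*g + 18)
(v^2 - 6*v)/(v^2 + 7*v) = (v - 6)/(v + 7)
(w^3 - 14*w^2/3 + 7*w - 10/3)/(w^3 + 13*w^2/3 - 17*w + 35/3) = (w - 2)/(w + 7)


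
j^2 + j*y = j*(j + y)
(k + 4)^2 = k^2 + 8*k + 16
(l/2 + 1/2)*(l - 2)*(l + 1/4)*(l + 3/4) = l^4/2 - 45*l^2/32 - 35*l/32 - 3/16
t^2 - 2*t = t*(t - 2)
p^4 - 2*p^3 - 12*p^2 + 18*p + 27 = (p - 3)^2*(p + 1)*(p + 3)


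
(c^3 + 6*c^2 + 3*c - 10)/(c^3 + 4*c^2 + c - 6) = (c + 5)/(c + 3)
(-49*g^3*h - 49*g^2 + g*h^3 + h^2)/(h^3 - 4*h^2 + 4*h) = (-49*g^3*h - 49*g^2 + g*h^3 + h^2)/(h*(h^2 - 4*h + 4))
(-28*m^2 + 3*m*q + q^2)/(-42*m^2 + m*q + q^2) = (-4*m + q)/(-6*m + q)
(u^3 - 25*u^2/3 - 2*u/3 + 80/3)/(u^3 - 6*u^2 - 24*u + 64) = (u + 5/3)/(u + 4)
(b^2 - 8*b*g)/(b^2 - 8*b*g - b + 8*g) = b/(b - 1)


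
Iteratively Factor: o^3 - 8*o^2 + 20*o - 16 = (o - 2)*(o^2 - 6*o + 8) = (o - 2)^2*(o - 4)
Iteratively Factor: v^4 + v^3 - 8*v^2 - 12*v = (v + 2)*(v^3 - v^2 - 6*v) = (v + 2)^2*(v^2 - 3*v) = v*(v + 2)^2*(v - 3)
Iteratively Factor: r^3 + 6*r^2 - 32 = (r + 4)*(r^2 + 2*r - 8) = (r + 4)^2*(r - 2)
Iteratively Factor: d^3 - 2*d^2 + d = (d - 1)*(d^2 - d) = (d - 1)^2*(d)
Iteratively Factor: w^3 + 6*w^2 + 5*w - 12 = (w + 3)*(w^2 + 3*w - 4) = (w + 3)*(w + 4)*(w - 1)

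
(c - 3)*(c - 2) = c^2 - 5*c + 6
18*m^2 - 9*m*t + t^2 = (-6*m + t)*(-3*m + t)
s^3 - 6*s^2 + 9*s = s*(s - 3)^2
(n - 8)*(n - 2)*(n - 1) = n^3 - 11*n^2 + 26*n - 16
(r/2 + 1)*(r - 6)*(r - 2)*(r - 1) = r^4/2 - 7*r^3/2 + r^2 + 14*r - 12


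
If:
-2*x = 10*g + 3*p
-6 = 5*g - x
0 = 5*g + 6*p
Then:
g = -24/35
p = 4/7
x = 18/7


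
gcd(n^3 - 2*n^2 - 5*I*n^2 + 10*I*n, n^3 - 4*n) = n^2 - 2*n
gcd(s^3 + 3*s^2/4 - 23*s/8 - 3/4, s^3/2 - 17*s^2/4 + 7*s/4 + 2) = 1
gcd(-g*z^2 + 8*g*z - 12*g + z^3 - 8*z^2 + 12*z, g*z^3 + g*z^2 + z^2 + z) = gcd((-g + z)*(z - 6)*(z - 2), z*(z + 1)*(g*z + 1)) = 1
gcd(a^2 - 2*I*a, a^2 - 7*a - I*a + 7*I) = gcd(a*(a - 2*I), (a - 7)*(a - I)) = 1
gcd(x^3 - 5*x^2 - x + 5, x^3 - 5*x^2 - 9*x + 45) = x - 5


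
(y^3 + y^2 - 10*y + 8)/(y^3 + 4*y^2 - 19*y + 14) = (y + 4)/(y + 7)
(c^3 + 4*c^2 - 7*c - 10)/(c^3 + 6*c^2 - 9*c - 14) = (c + 5)/(c + 7)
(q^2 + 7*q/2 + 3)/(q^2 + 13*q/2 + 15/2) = (q + 2)/(q + 5)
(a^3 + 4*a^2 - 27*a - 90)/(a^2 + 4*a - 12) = (a^2 - 2*a - 15)/(a - 2)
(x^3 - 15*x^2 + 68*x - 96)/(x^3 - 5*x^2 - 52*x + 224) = (x - 3)/(x + 7)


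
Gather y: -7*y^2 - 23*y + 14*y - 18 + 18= -7*y^2 - 9*y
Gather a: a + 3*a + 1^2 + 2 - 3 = 4*a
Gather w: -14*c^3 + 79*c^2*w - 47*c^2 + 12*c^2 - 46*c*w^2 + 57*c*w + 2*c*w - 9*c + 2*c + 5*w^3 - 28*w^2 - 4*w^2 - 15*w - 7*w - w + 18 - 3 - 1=-14*c^3 - 35*c^2 - 7*c + 5*w^3 + w^2*(-46*c - 32) + w*(79*c^2 + 59*c - 23) + 14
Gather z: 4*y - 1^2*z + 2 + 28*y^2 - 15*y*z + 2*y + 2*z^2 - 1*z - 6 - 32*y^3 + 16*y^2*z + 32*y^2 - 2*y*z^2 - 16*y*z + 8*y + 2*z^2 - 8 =-32*y^3 + 60*y^2 + 14*y + z^2*(4 - 2*y) + z*(16*y^2 - 31*y - 2) - 12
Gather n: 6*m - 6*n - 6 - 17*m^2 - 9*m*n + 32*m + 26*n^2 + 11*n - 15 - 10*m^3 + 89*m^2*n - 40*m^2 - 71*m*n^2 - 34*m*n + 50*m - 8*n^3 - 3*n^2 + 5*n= -10*m^3 - 57*m^2 + 88*m - 8*n^3 + n^2*(23 - 71*m) + n*(89*m^2 - 43*m + 10) - 21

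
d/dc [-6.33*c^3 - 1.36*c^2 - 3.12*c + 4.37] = -18.99*c^2 - 2.72*c - 3.12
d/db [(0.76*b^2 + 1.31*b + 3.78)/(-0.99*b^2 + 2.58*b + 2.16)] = (3.2577*b^2 + 10.7676*b - 6.9228)/(0.9801*b^4 - 5.1084*b^3 + 2.3796*b^2 + 11.1456*b + 4.6656)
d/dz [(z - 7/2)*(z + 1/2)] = 2*z - 3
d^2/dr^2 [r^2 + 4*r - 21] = 2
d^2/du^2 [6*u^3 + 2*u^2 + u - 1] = 36*u + 4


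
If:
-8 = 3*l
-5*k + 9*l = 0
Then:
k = -24/5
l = -8/3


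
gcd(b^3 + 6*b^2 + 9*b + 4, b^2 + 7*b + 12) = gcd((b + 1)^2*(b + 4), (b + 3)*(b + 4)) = b + 4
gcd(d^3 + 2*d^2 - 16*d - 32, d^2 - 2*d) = 1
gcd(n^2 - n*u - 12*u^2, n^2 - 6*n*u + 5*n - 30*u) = 1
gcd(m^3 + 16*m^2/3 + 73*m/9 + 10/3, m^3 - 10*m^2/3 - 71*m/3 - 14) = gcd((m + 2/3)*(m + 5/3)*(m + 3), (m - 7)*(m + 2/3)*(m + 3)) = m^2 + 11*m/3 + 2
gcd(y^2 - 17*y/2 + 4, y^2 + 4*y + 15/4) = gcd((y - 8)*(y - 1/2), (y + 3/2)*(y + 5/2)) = 1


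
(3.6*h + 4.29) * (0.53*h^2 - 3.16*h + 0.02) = 1.908*h^3 - 9.1023*h^2 - 13.4844*h + 0.0858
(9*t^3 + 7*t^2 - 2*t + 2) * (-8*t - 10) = -72*t^4 - 146*t^3 - 54*t^2 + 4*t - 20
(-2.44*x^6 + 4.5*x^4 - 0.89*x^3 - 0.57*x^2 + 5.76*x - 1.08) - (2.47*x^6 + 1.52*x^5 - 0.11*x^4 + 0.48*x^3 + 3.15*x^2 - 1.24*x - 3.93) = -4.91*x^6 - 1.52*x^5 + 4.61*x^4 - 1.37*x^3 - 3.72*x^2 + 7.0*x + 2.85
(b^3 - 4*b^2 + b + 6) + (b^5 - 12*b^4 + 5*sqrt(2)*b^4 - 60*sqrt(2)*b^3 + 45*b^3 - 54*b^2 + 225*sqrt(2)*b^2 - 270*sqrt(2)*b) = b^5 - 12*b^4 + 5*sqrt(2)*b^4 - 60*sqrt(2)*b^3 + 46*b^3 - 58*b^2 + 225*sqrt(2)*b^2 - 270*sqrt(2)*b + b + 6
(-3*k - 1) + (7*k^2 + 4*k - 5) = 7*k^2 + k - 6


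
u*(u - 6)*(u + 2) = u^3 - 4*u^2 - 12*u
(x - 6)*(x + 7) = x^2 + x - 42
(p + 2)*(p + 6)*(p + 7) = p^3 + 15*p^2 + 68*p + 84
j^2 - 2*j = j*(j - 2)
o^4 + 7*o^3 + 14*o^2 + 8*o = o*(o + 1)*(o + 2)*(o + 4)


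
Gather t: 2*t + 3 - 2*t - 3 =0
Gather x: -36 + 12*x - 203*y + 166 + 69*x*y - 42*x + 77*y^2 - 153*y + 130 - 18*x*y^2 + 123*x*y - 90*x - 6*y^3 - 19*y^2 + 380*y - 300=x*(-18*y^2 + 192*y - 120) - 6*y^3 + 58*y^2 + 24*y - 40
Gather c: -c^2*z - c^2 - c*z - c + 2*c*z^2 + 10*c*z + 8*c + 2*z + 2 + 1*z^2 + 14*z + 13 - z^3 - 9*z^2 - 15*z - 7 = c^2*(-z - 1) + c*(2*z^2 + 9*z + 7) - z^3 - 8*z^2 + z + 8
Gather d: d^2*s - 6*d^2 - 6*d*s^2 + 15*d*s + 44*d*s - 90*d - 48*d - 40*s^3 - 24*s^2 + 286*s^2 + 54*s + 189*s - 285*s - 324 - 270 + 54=d^2*(s - 6) + d*(-6*s^2 + 59*s - 138) - 40*s^3 + 262*s^2 - 42*s - 540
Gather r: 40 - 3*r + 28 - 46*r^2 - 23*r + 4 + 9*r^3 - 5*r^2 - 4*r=9*r^3 - 51*r^2 - 30*r + 72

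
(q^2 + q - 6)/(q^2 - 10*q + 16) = (q + 3)/(q - 8)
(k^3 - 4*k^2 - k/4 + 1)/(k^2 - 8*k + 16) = (k^2 - 1/4)/(k - 4)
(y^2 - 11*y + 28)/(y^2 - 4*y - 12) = (-y^2 + 11*y - 28)/(-y^2 + 4*y + 12)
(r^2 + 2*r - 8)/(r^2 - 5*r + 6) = (r + 4)/(r - 3)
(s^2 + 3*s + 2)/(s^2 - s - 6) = (s + 1)/(s - 3)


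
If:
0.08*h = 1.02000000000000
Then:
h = 12.75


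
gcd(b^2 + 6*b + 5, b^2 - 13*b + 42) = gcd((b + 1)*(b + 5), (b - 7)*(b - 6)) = 1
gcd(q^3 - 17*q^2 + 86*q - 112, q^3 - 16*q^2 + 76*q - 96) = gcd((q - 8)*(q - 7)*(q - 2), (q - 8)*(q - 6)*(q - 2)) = q^2 - 10*q + 16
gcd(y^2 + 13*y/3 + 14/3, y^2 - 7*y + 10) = 1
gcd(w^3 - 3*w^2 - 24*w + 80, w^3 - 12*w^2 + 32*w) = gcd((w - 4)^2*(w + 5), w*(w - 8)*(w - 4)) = w - 4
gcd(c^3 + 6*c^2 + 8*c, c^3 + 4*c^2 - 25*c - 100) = c + 4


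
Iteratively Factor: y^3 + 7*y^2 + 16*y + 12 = (y + 2)*(y^2 + 5*y + 6) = (y + 2)*(y + 3)*(y + 2)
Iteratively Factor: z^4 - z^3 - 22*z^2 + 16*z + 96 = (z - 3)*(z^3 + 2*z^2 - 16*z - 32) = (z - 4)*(z - 3)*(z^2 + 6*z + 8) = (z - 4)*(z - 3)*(z + 4)*(z + 2)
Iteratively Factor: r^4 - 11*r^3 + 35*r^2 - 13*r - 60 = (r - 5)*(r^3 - 6*r^2 + 5*r + 12) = (r - 5)*(r + 1)*(r^2 - 7*r + 12) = (r - 5)*(r - 4)*(r + 1)*(r - 3)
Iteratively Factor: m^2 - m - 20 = (m - 5)*(m + 4)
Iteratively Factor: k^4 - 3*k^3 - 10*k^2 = (k)*(k^3 - 3*k^2 - 10*k) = k*(k + 2)*(k^2 - 5*k) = k*(k - 5)*(k + 2)*(k)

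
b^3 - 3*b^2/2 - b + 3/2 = (b - 3/2)*(b - 1)*(b + 1)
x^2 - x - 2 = (x - 2)*(x + 1)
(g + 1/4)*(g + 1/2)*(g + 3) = g^3 + 15*g^2/4 + 19*g/8 + 3/8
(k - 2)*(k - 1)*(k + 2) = k^3 - k^2 - 4*k + 4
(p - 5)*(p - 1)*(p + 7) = p^3 + p^2 - 37*p + 35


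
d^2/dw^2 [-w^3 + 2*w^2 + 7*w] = 4 - 6*w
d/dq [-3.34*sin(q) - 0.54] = -3.34*cos(q)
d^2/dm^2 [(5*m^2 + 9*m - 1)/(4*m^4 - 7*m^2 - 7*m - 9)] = 8*(60*m^8 + 216*m^7 - 5*m^6 + 21*m^5 + 792*m^4 + 873*m^3 - 327*m^2 - 462*m - 37)/(64*m^12 - 336*m^10 - 336*m^9 + 156*m^8 + 1176*m^7 + 1757*m^6 + 483*m^5 - 1380*m^4 - 2989*m^3 - 3024*m^2 - 1701*m - 729)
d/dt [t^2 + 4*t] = 2*t + 4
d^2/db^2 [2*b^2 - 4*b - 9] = 4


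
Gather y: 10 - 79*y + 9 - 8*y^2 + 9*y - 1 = -8*y^2 - 70*y + 18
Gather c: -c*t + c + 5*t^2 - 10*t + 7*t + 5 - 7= c*(1 - t) + 5*t^2 - 3*t - 2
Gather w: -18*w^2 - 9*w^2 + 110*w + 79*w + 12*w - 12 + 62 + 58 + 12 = -27*w^2 + 201*w + 120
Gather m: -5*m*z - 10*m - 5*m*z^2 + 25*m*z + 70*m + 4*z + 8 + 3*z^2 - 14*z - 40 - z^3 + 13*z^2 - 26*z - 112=m*(-5*z^2 + 20*z + 60) - z^3 + 16*z^2 - 36*z - 144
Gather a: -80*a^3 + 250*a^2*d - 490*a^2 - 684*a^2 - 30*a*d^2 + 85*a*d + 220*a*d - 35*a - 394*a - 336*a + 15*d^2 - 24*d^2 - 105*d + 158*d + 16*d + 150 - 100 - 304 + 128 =-80*a^3 + a^2*(250*d - 1174) + a*(-30*d^2 + 305*d - 765) - 9*d^2 + 69*d - 126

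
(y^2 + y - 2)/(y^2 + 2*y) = (y - 1)/y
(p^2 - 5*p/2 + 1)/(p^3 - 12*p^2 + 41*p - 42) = (p - 1/2)/(p^2 - 10*p + 21)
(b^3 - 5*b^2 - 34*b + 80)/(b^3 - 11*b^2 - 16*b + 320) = (b - 2)/(b - 8)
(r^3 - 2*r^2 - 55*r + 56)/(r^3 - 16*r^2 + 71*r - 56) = (r + 7)/(r - 7)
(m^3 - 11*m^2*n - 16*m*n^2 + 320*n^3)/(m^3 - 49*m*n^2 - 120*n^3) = (m - 8*n)/(m + 3*n)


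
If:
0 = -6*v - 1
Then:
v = -1/6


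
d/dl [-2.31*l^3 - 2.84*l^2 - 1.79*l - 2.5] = -6.93*l^2 - 5.68*l - 1.79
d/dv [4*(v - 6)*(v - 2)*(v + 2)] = 12*v^2 - 48*v - 16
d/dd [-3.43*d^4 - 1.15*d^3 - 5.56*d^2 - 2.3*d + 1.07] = -13.72*d^3 - 3.45*d^2 - 11.12*d - 2.3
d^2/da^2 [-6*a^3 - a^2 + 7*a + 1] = -36*a - 2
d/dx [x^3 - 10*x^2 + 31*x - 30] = 3*x^2 - 20*x + 31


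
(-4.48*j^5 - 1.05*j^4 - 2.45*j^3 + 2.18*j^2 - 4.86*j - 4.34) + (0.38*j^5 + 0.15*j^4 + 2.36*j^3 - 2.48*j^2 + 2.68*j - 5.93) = -4.1*j^5 - 0.9*j^4 - 0.0900000000000003*j^3 - 0.3*j^2 - 2.18*j - 10.27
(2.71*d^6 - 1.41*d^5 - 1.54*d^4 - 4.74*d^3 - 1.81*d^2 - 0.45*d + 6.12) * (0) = 0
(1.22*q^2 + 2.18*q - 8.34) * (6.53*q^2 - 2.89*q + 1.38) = 7.9666*q^4 + 10.7096*q^3 - 59.0768*q^2 + 27.111*q - 11.5092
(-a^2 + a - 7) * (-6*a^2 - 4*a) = 6*a^4 - 2*a^3 + 38*a^2 + 28*a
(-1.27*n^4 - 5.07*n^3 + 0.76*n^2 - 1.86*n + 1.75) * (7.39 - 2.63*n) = 3.3401*n^5 + 3.9488*n^4 - 39.4661*n^3 + 10.5082*n^2 - 18.3479*n + 12.9325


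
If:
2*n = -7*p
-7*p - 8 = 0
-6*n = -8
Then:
No Solution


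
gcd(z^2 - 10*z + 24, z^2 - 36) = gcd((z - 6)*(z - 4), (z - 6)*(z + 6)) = z - 6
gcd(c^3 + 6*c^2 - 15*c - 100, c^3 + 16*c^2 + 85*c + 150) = c^2 + 10*c + 25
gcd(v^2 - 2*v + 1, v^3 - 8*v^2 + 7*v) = v - 1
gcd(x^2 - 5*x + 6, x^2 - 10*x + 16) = x - 2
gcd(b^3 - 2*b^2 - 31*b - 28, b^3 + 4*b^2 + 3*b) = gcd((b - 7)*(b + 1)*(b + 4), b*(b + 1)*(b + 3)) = b + 1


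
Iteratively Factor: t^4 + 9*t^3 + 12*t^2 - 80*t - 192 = (t + 4)*(t^3 + 5*t^2 - 8*t - 48) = (t + 4)^2*(t^2 + t - 12) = (t + 4)^3*(t - 3)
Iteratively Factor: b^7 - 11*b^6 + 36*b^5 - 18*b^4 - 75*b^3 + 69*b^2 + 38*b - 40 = (b - 1)*(b^6 - 10*b^5 + 26*b^4 + 8*b^3 - 67*b^2 + 2*b + 40) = (b - 1)*(b + 1)*(b^5 - 11*b^4 + 37*b^3 - 29*b^2 - 38*b + 40) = (b - 1)*(b + 1)^2*(b^4 - 12*b^3 + 49*b^2 - 78*b + 40) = (b - 5)*(b - 1)*(b + 1)^2*(b^3 - 7*b^2 + 14*b - 8) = (b - 5)*(b - 1)^2*(b + 1)^2*(b^2 - 6*b + 8) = (b - 5)*(b - 4)*(b - 1)^2*(b + 1)^2*(b - 2)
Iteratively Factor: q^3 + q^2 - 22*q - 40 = (q + 4)*(q^2 - 3*q - 10) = (q + 2)*(q + 4)*(q - 5)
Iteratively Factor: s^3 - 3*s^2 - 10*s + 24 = (s + 3)*(s^2 - 6*s + 8) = (s - 4)*(s + 3)*(s - 2)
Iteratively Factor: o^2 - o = (o - 1)*(o)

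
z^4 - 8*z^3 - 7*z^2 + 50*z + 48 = (z - 8)*(z - 3)*(z + 1)*(z + 2)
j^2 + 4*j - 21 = (j - 3)*(j + 7)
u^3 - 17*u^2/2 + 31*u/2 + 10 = (u - 5)*(u - 4)*(u + 1/2)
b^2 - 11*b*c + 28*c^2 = (b - 7*c)*(b - 4*c)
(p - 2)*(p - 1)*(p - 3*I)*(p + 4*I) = p^4 - 3*p^3 + I*p^3 + 14*p^2 - 3*I*p^2 - 36*p + 2*I*p + 24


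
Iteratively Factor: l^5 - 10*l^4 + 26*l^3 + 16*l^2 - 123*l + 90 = (l + 2)*(l^4 - 12*l^3 + 50*l^2 - 84*l + 45) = (l - 5)*(l + 2)*(l^3 - 7*l^2 + 15*l - 9) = (l - 5)*(l - 3)*(l + 2)*(l^2 - 4*l + 3) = (l - 5)*(l - 3)*(l - 1)*(l + 2)*(l - 3)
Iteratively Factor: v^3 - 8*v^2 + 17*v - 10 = (v - 5)*(v^2 - 3*v + 2) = (v - 5)*(v - 1)*(v - 2)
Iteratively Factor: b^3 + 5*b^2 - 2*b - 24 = (b + 4)*(b^2 + b - 6) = (b + 3)*(b + 4)*(b - 2)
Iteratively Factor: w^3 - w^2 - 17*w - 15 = (w + 1)*(w^2 - 2*w - 15) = (w + 1)*(w + 3)*(w - 5)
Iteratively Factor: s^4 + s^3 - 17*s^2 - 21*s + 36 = (s - 4)*(s^3 + 5*s^2 + 3*s - 9) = (s - 4)*(s + 3)*(s^2 + 2*s - 3) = (s - 4)*(s + 3)^2*(s - 1)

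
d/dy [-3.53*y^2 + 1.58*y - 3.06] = 1.58 - 7.06*y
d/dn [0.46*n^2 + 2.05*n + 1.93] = 0.92*n + 2.05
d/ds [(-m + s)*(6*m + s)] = 5*m + 2*s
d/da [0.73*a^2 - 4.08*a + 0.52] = 1.46*a - 4.08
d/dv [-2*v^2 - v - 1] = -4*v - 1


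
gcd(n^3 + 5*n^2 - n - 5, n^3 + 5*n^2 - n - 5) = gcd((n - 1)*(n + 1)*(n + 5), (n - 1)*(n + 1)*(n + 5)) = n^3 + 5*n^2 - n - 5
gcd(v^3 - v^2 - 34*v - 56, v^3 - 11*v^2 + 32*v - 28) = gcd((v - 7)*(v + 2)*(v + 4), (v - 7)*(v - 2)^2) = v - 7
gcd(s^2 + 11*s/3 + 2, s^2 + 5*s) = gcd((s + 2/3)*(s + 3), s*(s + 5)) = 1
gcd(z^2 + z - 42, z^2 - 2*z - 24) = z - 6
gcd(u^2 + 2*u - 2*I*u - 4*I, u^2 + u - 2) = u + 2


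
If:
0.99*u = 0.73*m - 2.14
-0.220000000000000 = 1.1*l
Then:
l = -0.20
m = 1.35616438356164*u + 2.93150684931507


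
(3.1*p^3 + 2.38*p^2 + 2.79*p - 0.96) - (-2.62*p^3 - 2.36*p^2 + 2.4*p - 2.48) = 5.72*p^3 + 4.74*p^2 + 0.39*p + 1.52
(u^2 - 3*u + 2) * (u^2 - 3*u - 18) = u^4 - 6*u^3 - 7*u^2 + 48*u - 36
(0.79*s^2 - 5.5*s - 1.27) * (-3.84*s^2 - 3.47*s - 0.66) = -3.0336*s^4 + 18.3787*s^3 + 23.4404*s^2 + 8.0369*s + 0.8382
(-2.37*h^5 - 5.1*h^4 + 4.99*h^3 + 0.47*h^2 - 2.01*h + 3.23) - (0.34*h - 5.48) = -2.37*h^5 - 5.1*h^4 + 4.99*h^3 + 0.47*h^2 - 2.35*h + 8.71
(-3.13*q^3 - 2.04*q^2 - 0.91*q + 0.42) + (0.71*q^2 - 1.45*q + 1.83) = -3.13*q^3 - 1.33*q^2 - 2.36*q + 2.25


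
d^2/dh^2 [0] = 0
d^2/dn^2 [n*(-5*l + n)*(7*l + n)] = 4*l + 6*n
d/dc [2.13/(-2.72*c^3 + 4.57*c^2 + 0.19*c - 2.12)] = (17.3808*c^2 - 19.4682*c - 0.4047)/(2.72*c^3 - 4.57*c^2 - 0.19*c + 2.12)^2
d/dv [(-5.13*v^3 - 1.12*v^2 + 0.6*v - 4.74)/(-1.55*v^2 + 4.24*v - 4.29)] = (7.9515*v^4 - 43.5024*v^3 + 62.2043*v^2 - 5.0844*v + 17.5236)/(2.4025*v^4 - 13.144*v^3 + 31.2766*v^2 - 36.3792*v + 18.4041)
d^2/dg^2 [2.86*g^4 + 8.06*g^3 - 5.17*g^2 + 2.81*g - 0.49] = 34.32*g^2 + 48.36*g - 10.34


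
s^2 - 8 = (s - 2*sqrt(2))*(s + 2*sqrt(2))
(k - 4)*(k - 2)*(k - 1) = k^3 - 7*k^2 + 14*k - 8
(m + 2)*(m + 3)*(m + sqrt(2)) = m^3 + sqrt(2)*m^2 + 5*m^2 + 6*m + 5*sqrt(2)*m + 6*sqrt(2)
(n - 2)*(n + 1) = n^2 - n - 2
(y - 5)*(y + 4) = y^2 - y - 20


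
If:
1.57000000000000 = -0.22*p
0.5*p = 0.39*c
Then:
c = -9.15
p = -7.14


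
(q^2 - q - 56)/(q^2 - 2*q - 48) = (q + 7)/(q + 6)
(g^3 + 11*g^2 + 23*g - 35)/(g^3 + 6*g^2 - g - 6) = (g^2 + 12*g + 35)/(g^2 + 7*g + 6)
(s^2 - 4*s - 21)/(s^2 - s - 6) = (-s^2 + 4*s + 21)/(-s^2 + s + 6)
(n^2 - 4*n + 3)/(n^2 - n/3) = 3*(n^2 - 4*n + 3)/(n*(3*n - 1))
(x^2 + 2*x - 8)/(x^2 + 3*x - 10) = (x + 4)/(x + 5)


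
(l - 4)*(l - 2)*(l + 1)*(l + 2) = l^4 - 3*l^3 - 8*l^2 + 12*l + 16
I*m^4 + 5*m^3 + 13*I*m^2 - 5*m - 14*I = (m + 1)*(m - 7*I)*(m + 2*I)*(I*m - I)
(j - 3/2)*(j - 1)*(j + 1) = j^3 - 3*j^2/2 - j + 3/2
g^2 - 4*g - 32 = (g - 8)*(g + 4)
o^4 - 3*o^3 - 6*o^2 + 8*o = o*(o - 4)*(o - 1)*(o + 2)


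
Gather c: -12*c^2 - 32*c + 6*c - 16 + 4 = -12*c^2 - 26*c - 12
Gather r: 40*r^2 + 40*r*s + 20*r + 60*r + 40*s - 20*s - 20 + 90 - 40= 40*r^2 + r*(40*s + 80) + 20*s + 30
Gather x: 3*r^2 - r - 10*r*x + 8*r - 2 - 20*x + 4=3*r^2 + 7*r + x*(-10*r - 20) + 2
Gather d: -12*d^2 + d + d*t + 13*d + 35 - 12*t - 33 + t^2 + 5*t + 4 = -12*d^2 + d*(t + 14) + t^2 - 7*t + 6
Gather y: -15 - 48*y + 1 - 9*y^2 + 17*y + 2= -9*y^2 - 31*y - 12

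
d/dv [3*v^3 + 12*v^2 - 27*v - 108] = 9*v^2 + 24*v - 27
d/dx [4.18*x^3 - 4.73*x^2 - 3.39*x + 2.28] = 12.54*x^2 - 9.46*x - 3.39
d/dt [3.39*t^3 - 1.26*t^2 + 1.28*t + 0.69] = 10.17*t^2 - 2.52*t + 1.28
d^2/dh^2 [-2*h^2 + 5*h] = -4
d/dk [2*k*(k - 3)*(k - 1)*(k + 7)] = 8*k^3 + 18*k^2 - 100*k + 42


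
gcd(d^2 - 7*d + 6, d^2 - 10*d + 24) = d - 6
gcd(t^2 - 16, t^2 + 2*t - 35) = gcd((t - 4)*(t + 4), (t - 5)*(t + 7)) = 1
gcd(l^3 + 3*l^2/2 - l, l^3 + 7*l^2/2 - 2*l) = l^2 - l/2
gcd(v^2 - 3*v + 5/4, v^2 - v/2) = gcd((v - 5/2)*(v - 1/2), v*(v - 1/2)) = v - 1/2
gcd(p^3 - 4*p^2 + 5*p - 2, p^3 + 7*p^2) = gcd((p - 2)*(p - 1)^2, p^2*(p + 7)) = 1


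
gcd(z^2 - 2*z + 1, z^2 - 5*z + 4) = z - 1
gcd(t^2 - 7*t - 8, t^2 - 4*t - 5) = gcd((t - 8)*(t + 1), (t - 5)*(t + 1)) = t + 1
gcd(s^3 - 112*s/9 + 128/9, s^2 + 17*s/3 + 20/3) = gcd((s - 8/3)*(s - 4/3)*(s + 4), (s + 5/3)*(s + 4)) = s + 4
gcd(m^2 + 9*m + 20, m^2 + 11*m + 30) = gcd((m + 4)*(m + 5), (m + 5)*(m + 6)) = m + 5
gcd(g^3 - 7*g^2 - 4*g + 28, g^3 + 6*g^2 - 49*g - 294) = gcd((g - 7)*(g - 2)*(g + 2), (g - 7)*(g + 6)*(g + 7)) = g - 7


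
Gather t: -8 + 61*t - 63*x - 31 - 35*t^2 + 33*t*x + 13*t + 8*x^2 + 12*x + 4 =-35*t^2 + t*(33*x + 74) + 8*x^2 - 51*x - 35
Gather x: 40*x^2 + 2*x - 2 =40*x^2 + 2*x - 2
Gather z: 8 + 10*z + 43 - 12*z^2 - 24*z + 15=-12*z^2 - 14*z + 66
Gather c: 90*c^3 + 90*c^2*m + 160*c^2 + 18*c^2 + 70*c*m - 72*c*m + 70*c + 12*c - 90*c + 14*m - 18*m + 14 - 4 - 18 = 90*c^3 + c^2*(90*m + 178) + c*(-2*m - 8) - 4*m - 8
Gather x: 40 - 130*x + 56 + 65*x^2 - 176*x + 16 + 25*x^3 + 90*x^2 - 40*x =25*x^3 + 155*x^2 - 346*x + 112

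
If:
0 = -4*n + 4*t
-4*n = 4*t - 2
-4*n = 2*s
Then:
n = 1/4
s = -1/2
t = 1/4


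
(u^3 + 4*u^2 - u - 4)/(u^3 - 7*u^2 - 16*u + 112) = (u^2 - 1)/(u^2 - 11*u + 28)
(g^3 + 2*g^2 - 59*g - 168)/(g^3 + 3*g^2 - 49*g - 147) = (g - 8)/(g - 7)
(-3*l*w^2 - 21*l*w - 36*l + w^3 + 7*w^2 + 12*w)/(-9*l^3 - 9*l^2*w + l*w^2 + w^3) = (w^2 + 7*w + 12)/(3*l^2 + 4*l*w + w^2)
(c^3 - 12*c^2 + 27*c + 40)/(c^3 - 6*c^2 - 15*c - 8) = (c - 5)/(c + 1)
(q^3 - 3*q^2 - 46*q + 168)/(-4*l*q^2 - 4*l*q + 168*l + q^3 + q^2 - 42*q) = (q - 4)/(-4*l + q)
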